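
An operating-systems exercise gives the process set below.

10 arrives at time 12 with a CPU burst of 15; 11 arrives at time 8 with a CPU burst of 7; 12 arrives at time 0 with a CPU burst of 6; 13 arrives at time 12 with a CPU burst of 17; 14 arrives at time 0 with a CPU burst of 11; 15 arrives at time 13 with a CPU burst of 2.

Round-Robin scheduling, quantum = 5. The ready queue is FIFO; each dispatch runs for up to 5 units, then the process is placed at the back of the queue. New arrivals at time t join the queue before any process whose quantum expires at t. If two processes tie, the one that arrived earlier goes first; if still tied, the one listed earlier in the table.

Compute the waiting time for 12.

Timeline: | 12 0-5 | 14 5-10 | 12 10-11 | 11 11-16 | 14 16-21 | 10 21-26 | 13 26-31 | 15 31-33 | 11 33-35 | 14 35-36 | 10 36-41 | 13 41-46 | 10 46-51 | 13 51-58 |
Completion: 10=51  11=35  12=11  13=58  14=36  15=33
Turnaround (C−A): 10=39  11=27  12=11  13=46  14=36  15=20
Waiting(12) = turnaround − burst = 11 − 6 = 5

5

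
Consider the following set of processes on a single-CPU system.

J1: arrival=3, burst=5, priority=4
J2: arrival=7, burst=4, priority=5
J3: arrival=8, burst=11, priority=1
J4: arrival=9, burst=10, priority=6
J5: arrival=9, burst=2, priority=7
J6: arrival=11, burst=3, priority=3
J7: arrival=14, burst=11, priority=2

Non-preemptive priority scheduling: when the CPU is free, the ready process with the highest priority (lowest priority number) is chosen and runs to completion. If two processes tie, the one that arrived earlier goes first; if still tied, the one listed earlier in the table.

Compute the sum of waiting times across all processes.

116

Timeline: | idle 0-3 | J1 3-8 | J3 8-19 | J7 19-30 | J6 30-33 | J2 33-37 | J4 37-47 | J5 47-49 |
Completion: J1=8  J2=37  J3=19  J4=47  J5=49  J6=33  J7=30
Waiting = turnaround − burst: J1=0, J2=26, J3=0, J4=28, J5=38, J6=19, J7=5
Total waiting = 0 + 26 + 0 + 28 + 38 + 19 + 5 = 116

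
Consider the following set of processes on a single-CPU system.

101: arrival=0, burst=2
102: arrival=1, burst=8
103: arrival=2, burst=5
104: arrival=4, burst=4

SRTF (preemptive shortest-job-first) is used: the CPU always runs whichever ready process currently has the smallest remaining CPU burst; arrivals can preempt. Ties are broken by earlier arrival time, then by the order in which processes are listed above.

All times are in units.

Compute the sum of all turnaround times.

32

Gantt: | 101 0-2 | 103 2-7 | 104 7-11 | 102 11-19 |
Completion: 101=2  102=19  103=7  104=11
Turnaround = completion − arrival: 101=2, 102=18, 103=5, 104=7
Total turnaround = 2 + 18 + 5 + 7 = 32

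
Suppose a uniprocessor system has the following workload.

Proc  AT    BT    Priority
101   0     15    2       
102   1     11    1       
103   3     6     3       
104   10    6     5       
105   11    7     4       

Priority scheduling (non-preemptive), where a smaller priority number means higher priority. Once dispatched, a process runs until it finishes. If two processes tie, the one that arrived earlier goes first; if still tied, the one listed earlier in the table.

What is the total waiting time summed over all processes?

Schedule: | 101 0-15 | 102 15-26 | 103 26-32 | 105 32-39 | 104 39-45 |
Completion: 101=15  102=26  103=32  104=45  105=39
Waiting = turnaround − burst: 101=0, 102=14, 103=23, 104=29, 105=21
Total waiting = 0 + 14 + 23 + 29 + 21 = 87

87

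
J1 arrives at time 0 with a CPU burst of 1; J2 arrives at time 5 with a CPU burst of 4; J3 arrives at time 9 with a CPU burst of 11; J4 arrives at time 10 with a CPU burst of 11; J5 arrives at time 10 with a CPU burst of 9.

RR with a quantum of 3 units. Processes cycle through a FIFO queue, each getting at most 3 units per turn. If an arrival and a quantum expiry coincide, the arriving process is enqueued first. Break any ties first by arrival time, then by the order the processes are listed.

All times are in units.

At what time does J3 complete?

38

Schedule: | J1 0-1 | idle 1-5 | J2 5-9 | J3 9-12 | J4 12-15 | J5 15-18 | J3 18-21 | J4 21-24 | J5 24-27 | J3 27-30 | J4 30-33 | J5 33-36 | J3 36-38 | J4 38-40 |
Completion: J1=1  J2=9  J3=38  J4=40  J5=36
Turnaround (C−A): J1=1  J2=4  J3=29  J4=30  J5=26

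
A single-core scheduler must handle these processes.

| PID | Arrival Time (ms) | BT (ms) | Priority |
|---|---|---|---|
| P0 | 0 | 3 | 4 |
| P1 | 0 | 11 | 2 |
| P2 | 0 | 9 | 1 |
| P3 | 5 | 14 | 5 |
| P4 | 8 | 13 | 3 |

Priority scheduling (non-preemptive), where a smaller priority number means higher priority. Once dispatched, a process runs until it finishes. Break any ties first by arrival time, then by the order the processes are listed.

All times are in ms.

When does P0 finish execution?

36

Schedule: | P2 0-9 | P1 9-20 | P4 20-33 | P0 33-36 | P3 36-50 |
Completion: P0=36  P1=20  P2=9  P3=50  P4=33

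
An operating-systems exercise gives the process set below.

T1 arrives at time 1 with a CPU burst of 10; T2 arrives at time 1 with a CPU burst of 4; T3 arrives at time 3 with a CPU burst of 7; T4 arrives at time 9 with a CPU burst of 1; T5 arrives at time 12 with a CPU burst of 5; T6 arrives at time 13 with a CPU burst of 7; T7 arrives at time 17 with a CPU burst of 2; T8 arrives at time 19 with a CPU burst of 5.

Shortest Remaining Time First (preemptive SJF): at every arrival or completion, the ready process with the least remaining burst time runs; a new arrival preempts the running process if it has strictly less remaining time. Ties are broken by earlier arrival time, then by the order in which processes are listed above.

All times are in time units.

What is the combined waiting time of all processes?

Gantt: | idle 0-1 | T2 1-5 | T3 5-9 | T4 9-10 | T3 10-13 | T5 13-18 | T7 18-20 | T8 20-25 | T6 25-32 | T1 32-42 |
Completion: T1=42  T2=5  T3=13  T4=10  T5=18  T6=32  T7=20  T8=25
Turnaround (C−A): T1=41  T2=4  T3=10  T4=1  T5=6  T6=19  T7=3  T8=6
Waiting = turnaround − burst: T1=31, T2=0, T3=3, T4=0, T5=1, T6=12, T7=1, T8=1
Total waiting = 31 + 0 + 3 + 0 + 1 + 12 + 1 + 1 = 49

49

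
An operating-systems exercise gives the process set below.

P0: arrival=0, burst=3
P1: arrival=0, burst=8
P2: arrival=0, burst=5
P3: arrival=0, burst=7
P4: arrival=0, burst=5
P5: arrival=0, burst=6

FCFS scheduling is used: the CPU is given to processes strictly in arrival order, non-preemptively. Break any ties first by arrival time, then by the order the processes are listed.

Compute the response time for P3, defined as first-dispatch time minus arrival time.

Schedule: | P0 0-3 | P1 3-11 | P2 11-16 | P3 16-23 | P4 23-28 | P5 28-34 |
Completion: P0=3  P1=11  P2=16  P3=23  P4=28  P5=34
Response(P3) = first start − arrival = 16 − 0 = 16

16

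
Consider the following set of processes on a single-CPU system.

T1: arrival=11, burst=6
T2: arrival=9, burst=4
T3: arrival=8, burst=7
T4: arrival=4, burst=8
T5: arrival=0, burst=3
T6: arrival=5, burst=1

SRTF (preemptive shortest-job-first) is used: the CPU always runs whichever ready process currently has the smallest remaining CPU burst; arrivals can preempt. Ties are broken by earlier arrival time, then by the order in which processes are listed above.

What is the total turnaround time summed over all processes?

55

Timeline: | T5 0-3 | idle 3-4 | T4 4-5 | T6 5-6 | T4 6-13 | T2 13-17 | T1 17-23 | T3 23-30 |
Completion: T1=23  T2=17  T3=30  T4=13  T5=3  T6=6
Turnaround (C−A): T1=12  T2=8  T3=22  T4=9  T5=3  T6=1
Turnaround = completion − arrival: T1=12, T2=8, T3=22, T4=9, T5=3, T6=1
Total turnaround = 12 + 8 + 22 + 9 + 3 + 1 = 55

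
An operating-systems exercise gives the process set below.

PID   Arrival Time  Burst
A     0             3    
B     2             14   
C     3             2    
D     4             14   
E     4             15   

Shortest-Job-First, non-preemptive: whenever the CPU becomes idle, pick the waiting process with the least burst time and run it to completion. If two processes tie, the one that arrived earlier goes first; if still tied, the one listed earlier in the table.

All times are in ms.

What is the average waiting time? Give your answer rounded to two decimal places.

9.40

Gantt: | A 0-3 | C 3-5 | B 5-19 | D 19-33 | E 33-48 |
Completion: A=3  B=19  C=5  D=33  E=48
Turnaround (C−A): A=3  B=17  C=2  D=29  E=44
Waiting times: A=0, B=3, C=0, D=15, E=29
Average waiting = (0+3+0+15+29) / 5 = 47/5 = 9.40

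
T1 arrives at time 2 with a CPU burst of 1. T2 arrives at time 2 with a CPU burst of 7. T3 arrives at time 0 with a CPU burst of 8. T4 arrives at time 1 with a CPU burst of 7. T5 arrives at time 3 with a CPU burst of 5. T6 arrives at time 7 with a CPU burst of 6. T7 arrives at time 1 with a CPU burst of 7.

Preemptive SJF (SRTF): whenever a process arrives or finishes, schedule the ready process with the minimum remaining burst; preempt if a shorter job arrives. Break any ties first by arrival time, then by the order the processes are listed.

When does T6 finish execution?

20

Schedule: | T3 0-2 | T1 2-3 | T5 3-8 | T3 8-14 | T6 14-20 | T4 20-27 | T7 27-34 | T2 34-41 |
Completion: T1=3  T2=41  T3=14  T4=27  T5=8  T6=20  T7=34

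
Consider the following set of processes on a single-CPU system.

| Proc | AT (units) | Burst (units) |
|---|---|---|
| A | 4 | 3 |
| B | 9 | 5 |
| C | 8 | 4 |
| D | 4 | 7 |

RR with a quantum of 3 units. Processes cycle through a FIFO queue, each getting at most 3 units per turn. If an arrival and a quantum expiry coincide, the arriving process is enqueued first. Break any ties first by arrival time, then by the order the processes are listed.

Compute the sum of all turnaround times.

47

Timeline: | idle 0-4 | A 4-7 | D 7-10 | C 10-13 | B 13-16 | D 16-19 | C 19-20 | B 20-22 | D 22-23 |
Completion: A=7  B=22  C=20  D=23
Turnaround = completion − arrival: A=3, B=13, C=12, D=19
Total turnaround = 3 + 13 + 12 + 19 = 47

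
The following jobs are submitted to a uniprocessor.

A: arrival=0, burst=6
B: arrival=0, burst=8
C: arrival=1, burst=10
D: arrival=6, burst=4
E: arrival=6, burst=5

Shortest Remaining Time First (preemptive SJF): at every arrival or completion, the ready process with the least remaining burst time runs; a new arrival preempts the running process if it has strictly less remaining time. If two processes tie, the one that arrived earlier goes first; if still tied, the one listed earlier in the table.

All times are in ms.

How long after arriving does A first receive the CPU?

0

Timeline: | A 0-6 | D 6-10 | E 10-15 | B 15-23 | C 23-33 |
Completion: A=6  B=23  C=33  D=10  E=15
Turnaround (C−A): A=6  B=23  C=32  D=4  E=9
Response(A) = first start − arrival = 0 − 0 = 0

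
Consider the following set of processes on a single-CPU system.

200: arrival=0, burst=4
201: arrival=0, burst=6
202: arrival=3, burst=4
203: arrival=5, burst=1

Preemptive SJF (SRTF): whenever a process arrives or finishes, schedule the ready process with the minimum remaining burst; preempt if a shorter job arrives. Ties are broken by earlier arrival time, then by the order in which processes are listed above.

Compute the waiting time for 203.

Schedule: | 200 0-4 | 202 4-5 | 203 5-6 | 202 6-9 | 201 9-15 |
Completion: 200=4  201=15  202=9  203=6
Turnaround (C−A): 200=4  201=15  202=6  203=1
Waiting(203) = turnaround − burst = 1 − 1 = 0

0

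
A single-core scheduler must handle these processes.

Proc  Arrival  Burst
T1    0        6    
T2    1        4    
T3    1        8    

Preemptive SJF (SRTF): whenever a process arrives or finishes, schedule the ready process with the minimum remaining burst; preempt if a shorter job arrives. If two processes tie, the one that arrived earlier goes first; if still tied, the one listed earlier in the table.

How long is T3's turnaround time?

17

Gantt: | T1 0-1 | T2 1-5 | T1 5-10 | T3 10-18 |
Completion: T1=10  T2=5  T3=18
Turnaround (C−A): T1=10  T2=4  T3=17
Turnaround(T3) = completion − arrival = 18 − 1 = 17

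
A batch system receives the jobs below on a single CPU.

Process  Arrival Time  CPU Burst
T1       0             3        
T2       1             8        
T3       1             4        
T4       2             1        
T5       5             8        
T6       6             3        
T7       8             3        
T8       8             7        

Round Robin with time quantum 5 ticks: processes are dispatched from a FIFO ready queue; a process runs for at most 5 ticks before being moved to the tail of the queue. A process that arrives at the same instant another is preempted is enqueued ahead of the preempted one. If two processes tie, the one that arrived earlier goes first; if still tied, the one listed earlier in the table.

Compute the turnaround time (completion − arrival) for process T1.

3

Gantt: | T1 0-3 | T2 3-8 | T3 8-12 | T4 12-13 | T5 13-18 | T6 18-21 | T7 21-24 | T8 24-29 | T2 29-32 | T5 32-35 | T8 35-37 |
Completion: T1=3  T2=32  T3=12  T4=13  T5=35  T6=21  T7=24  T8=37
Turnaround(T1) = completion − arrival = 3 − 0 = 3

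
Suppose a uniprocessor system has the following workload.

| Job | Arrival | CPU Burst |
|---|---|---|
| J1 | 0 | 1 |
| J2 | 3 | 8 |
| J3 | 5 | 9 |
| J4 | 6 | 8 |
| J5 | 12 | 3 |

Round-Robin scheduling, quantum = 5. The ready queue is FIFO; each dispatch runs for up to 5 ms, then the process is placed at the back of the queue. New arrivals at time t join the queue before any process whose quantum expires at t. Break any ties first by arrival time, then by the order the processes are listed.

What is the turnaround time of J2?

Gantt: | J1 0-1 | idle 1-3 | J2 3-8 | J3 8-13 | J4 13-18 | J2 18-21 | J5 21-24 | J3 24-28 | J4 28-31 |
Completion: J1=1  J2=21  J3=28  J4=31  J5=24
Turnaround (C−A): J1=1  J2=18  J3=23  J4=25  J5=12
Turnaround(J2) = completion − arrival = 21 − 3 = 18

18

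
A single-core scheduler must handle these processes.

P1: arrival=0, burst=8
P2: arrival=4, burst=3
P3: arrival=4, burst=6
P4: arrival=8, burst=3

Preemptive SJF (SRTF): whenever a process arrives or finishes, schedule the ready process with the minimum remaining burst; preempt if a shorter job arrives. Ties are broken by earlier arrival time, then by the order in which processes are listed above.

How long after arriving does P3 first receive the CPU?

Timeline: | P1 0-4 | P2 4-7 | P1 7-11 | P4 11-14 | P3 14-20 |
Completion: P1=11  P2=7  P3=20  P4=14
Turnaround (C−A): P1=11  P2=3  P3=16  P4=6
Response(P3) = first start − arrival = 14 − 4 = 10

10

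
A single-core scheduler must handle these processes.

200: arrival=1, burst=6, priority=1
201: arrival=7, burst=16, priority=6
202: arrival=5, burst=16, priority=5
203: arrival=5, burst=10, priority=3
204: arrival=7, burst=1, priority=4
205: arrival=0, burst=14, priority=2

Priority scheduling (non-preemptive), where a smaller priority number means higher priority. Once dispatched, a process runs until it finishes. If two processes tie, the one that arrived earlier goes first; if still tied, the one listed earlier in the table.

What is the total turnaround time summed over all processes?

Schedule: | 205 0-14 | 200 14-20 | 203 20-30 | 204 30-31 | 202 31-47 | 201 47-63 |
Completion: 200=20  201=63  202=47  203=30  204=31  205=14
Turnaround = completion − arrival: 200=19, 201=56, 202=42, 203=25, 204=24, 205=14
Total turnaround = 19 + 56 + 42 + 25 + 24 + 14 = 180

180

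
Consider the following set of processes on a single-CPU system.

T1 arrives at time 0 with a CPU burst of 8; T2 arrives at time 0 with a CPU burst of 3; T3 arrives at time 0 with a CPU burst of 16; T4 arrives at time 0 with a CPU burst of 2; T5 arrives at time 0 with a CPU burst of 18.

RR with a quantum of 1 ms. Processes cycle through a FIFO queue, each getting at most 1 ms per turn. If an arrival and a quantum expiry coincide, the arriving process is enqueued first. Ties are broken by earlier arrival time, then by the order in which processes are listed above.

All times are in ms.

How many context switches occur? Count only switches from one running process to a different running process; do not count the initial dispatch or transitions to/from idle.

44

Gantt: | T1 0-1 | T2 1-2 | T3 2-3 | T4 3-4 | T5 4-5 | T1 5-6 | T2 6-7 | T3 7-8 | T4 8-9 | T5 9-10 | T1 10-11 | T2 11-12 | T3 12-13 | T5 13-14 | T1 14-15 | T3 15-16 | T5 16-17 | T1 17-18 | T3 18-19 | T5 19-20 | T1 20-21 | T3 21-22 | T5 22-23 | T1 23-24 | T3 24-25 | T5 25-26 | T1 26-27 | T3 27-28 | T5 28-29 | T3 29-30 | T5 30-31 | T3 31-32 | T5 32-33 | T3 33-34 | T5 34-35 | T3 35-36 | T5 36-37 | T3 37-38 | T5 38-39 | T3 39-40 | T5 40-41 | T3 41-42 | T5 42-43 | T3 43-44 | T5 44-47 |
Completion: T1=27  T2=12  T3=44  T4=9  T5=47
Turnaround (C−A): T1=27  T2=12  T3=44  T4=9  T5=47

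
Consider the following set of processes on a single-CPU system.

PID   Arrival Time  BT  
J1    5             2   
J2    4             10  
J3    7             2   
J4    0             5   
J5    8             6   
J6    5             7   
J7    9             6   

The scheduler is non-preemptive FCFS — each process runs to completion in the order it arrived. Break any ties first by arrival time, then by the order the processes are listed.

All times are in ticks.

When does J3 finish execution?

Timeline: | J4 0-5 | J2 5-15 | J1 15-17 | J6 17-24 | J3 24-26 | J5 26-32 | J7 32-38 |
Completion: J1=17  J2=15  J3=26  J4=5  J5=32  J6=24  J7=38
Turnaround (C−A): J1=12  J2=11  J3=19  J4=5  J5=24  J6=19  J7=29

26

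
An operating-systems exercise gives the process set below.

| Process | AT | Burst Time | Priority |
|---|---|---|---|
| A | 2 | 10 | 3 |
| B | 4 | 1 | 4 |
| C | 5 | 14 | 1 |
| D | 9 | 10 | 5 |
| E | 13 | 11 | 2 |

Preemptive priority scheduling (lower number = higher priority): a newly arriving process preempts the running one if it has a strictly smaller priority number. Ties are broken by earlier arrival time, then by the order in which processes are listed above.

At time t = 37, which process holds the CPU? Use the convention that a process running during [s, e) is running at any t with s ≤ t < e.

B

Timeline: | idle 0-2 | A 2-5 | C 5-19 | E 19-30 | A 30-37 | B 37-38 | D 38-48 |
Completion: A=37  B=38  C=19  D=48  E=30
Turnaround (C−A): A=35  B=34  C=14  D=39  E=17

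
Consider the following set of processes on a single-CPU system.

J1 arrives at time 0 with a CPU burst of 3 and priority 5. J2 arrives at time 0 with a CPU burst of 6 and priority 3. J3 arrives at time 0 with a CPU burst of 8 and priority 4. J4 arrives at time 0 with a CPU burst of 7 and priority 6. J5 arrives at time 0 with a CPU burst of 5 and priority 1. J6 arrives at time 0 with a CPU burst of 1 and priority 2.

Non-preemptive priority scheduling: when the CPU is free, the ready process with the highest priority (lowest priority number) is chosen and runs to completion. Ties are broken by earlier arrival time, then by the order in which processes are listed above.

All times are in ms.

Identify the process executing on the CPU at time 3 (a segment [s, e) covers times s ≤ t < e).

J5

Schedule: | J5 0-5 | J6 5-6 | J2 6-12 | J3 12-20 | J1 20-23 | J4 23-30 |
Completion: J1=23  J2=12  J3=20  J4=30  J5=5  J6=6
Turnaround (C−A): J1=23  J2=12  J3=20  J4=30  J5=5  J6=6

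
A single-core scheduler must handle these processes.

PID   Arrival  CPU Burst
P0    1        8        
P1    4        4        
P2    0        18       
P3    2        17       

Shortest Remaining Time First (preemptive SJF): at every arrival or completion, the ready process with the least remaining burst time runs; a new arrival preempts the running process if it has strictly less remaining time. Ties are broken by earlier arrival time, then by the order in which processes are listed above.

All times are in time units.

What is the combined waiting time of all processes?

44

Schedule: | P2 0-1 | P0 1-4 | P1 4-8 | P0 8-13 | P2 13-30 | P3 30-47 |
Completion: P0=13  P1=8  P2=30  P3=47
Waiting = turnaround − burst: P0=4, P1=0, P2=12, P3=28
Total waiting = 4 + 0 + 12 + 28 = 44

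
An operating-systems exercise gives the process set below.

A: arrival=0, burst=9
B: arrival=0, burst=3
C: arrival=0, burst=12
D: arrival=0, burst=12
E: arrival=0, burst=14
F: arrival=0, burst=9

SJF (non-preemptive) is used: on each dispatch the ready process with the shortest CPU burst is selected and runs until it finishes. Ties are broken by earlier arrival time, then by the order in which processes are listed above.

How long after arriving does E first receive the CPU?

Timeline: | B 0-3 | A 3-12 | F 12-21 | C 21-33 | D 33-45 | E 45-59 |
Completion: A=12  B=3  C=33  D=45  E=59  F=21
Turnaround (C−A): A=12  B=3  C=33  D=45  E=59  F=21
Response(E) = first start − arrival = 45 − 0 = 45

45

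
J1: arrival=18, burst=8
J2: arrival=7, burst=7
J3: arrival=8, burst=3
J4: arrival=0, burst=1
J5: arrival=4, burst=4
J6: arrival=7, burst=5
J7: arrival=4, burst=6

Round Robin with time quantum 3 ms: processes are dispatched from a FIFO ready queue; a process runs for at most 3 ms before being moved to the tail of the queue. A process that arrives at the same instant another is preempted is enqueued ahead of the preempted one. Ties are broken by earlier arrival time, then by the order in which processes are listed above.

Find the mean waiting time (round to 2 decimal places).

10.86

Schedule: | J4 0-1 | idle 1-4 | J5 4-7 | J7 7-10 | J2 10-13 | J6 13-16 | J5 16-17 | J3 17-20 | J7 20-23 | J2 23-26 | J6 26-28 | J1 28-31 | J2 31-32 | J1 32-37 |
Completion: J1=37  J2=32  J3=20  J4=1  J5=17  J6=28  J7=23
Waiting times: J1=11, J2=18, J3=9, J4=0, J5=9, J6=16, J7=13
Average waiting = (11+18+9+0+9+16+13) / 7 = 76/7 = 10.86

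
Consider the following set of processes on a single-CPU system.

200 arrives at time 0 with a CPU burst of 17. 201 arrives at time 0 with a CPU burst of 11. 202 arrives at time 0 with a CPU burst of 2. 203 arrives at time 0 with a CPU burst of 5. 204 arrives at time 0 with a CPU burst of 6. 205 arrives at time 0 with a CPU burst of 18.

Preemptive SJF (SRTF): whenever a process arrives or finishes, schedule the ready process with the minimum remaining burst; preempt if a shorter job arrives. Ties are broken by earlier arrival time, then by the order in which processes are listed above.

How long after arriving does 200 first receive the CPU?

24

Timeline: | 202 0-2 | 203 2-7 | 204 7-13 | 201 13-24 | 200 24-41 | 205 41-59 |
Completion: 200=41  201=24  202=2  203=7  204=13  205=59
Turnaround (C−A): 200=41  201=24  202=2  203=7  204=13  205=59
Response(200) = first start − arrival = 24 − 0 = 24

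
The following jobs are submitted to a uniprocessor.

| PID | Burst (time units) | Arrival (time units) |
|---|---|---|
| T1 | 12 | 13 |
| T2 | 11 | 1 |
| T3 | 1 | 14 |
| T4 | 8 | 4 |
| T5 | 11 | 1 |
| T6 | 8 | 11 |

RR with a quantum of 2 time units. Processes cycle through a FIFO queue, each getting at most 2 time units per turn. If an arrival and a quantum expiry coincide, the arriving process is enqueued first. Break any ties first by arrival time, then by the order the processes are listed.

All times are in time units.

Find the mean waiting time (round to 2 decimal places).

Timeline: | idle 0-1 | T2 1-3 | T5 3-5 | T2 5-7 | T4 7-9 | T5 9-11 | T2 11-13 | T4 13-15 | T6 15-17 | T5 17-19 | T1 19-21 | T2 21-23 | T3 23-24 | T4 24-26 | T6 26-28 | T5 28-30 | T1 30-32 | T2 32-34 | T4 34-36 | T6 36-38 | T5 38-40 | T1 40-42 | T2 42-43 | T6 43-45 | T5 45-46 | T1 46-52 |
Completion: T1=52  T2=43  T3=24  T4=36  T5=46  T6=45
Waiting times: T1=27, T2=31, T3=9, T4=24, T5=34, T6=26
Average waiting = (27+31+9+24+34+26) / 6 = 151/6 = 25.17

25.17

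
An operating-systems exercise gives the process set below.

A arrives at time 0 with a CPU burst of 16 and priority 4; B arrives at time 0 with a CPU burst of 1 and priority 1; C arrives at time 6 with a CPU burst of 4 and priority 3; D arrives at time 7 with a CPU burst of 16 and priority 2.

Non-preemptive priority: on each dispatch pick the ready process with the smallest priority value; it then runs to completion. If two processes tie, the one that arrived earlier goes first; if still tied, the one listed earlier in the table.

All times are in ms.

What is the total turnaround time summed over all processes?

75

Gantt: | B 0-1 | A 1-17 | D 17-33 | C 33-37 |
Completion: A=17  B=1  C=37  D=33
Turnaround (C−A): A=17  B=1  C=31  D=26
Turnaround = completion − arrival: A=17, B=1, C=31, D=26
Total turnaround = 17 + 1 + 31 + 26 = 75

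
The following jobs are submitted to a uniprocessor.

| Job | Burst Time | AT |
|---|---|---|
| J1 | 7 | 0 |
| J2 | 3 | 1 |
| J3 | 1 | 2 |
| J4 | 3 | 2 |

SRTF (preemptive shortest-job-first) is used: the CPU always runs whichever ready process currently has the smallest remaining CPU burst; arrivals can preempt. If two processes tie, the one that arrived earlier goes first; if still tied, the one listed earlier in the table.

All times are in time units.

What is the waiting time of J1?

Gantt: | J1 0-1 | J2 1-2 | J3 2-3 | J2 3-5 | J4 5-8 | J1 8-14 |
Completion: J1=14  J2=5  J3=3  J4=8
Turnaround (C−A): J1=14  J2=4  J3=1  J4=6
Waiting(J1) = turnaround − burst = 14 − 7 = 7

7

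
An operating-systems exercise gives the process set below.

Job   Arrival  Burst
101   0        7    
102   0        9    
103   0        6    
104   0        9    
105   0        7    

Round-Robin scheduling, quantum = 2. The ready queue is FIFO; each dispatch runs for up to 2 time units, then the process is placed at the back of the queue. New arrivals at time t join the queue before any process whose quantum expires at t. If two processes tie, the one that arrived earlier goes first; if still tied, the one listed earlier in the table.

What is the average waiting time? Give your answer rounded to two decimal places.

Gantt: | 101 0-2 | 102 2-4 | 103 4-6 | 104 6-8 | 105 8-10 | 101 10-12 | 102 12-14 | 103 14-16 | 104 16-18 | 105 18-20 | 101 20-22 | 102 22-24 | 103 24-26 | 104 26-28 | 105 28-30 | 101 30-31 | 102 31-33 | 104 33-35 | 105 35-36 | 102 36-37 | 104 37-38 |
Completion: 101=31  102=37  103=26  104=38  105=36
Turnaround (C−A): 101=31  102=37  103=26  104=38  105=36
Waiting times: 101=24, 102=28, 103=20, 104=29, 105=29
Average waiting = (24+28+20+29+29) / 5 = 130/5 = 26.00

26.00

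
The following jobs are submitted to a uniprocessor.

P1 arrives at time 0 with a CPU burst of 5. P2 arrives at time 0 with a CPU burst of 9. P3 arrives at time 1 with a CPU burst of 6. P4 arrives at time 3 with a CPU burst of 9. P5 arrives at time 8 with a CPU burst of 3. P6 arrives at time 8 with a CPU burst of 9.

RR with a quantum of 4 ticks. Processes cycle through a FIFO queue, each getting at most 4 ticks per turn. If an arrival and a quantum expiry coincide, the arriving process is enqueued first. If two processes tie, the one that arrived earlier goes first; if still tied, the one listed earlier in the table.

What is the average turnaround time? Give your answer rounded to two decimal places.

Timeline: | P1 0-4 | P2 4-8 | P3 8-12 | P4 12-16 | P1 16-17 | P5 17-20 | P6 20-24 | P2 24-28 | P3 28-30 | P4 30-34 | P6 34-38 | P2 38-39 | P4 39-40 | P6 40-41 |
Completion: P1=17  P2=39  P3=30  P4=40  P5=20  P6=41
Turnaround (C−A): P1=17  P2=39  P3=29  P4=37  P5=12  P6=33
Turnaround times: P1=17, P2=39, P3=29, P4=37, P5=12, P6=33
Average turnaround = (17+39+29+37+12+33) / 6 = 167/6 = 27.83

27.83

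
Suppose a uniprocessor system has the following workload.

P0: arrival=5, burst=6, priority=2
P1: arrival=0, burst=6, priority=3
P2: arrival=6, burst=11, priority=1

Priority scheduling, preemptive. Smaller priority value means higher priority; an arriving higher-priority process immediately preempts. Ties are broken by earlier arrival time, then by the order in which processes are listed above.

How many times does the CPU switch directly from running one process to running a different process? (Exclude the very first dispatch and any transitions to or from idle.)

Timeline: | P1 0-5 | P0 5-6 | P2 6-17 | P0 17-22 | P1 22-23 |
Completion: P0=22  P1=23  P2=17
Turnaround (C−A): P0=17  P1=23  P2=11

4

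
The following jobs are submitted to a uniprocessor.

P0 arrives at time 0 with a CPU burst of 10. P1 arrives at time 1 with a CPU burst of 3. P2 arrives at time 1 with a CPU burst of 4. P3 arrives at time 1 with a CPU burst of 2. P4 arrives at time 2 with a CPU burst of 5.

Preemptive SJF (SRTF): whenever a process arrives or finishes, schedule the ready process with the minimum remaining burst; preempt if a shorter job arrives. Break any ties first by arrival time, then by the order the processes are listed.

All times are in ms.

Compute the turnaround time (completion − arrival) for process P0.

Schedule: | P0 0-1 | P3 1-3 | P1 3-6 | P2 6-10 | P4 10-15 | P0 15-24 |
Completion: P0=24  P1=6  P2=10  P3=3  P4=15
Turnaround (C−A): P0=24  P1=5  P2=9  P3=2  P4=13
Turnaround(P0) = completion − arrival = 24 − 0 = 24

24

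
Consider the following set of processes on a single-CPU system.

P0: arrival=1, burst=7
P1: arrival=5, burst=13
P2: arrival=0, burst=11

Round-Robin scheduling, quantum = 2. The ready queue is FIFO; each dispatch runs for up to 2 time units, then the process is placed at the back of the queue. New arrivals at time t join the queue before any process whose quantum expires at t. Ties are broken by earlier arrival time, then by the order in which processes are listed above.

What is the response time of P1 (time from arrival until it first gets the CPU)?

Gantt: | P2 0-2 | P0 2-4 | P2 4-6 | P0 6-8 | P1 8-10 | P2 10-12 | P0 12-14 | P1 14-16 | P2 16-18 | P0 18-19 | P1 19-21 | P2 21-23 | P1 23-25 | P2 25-26 | P1 26-31 |
Completion: P0=19  P1=31  P2=26
Turnaround (C−A): P0=18  P1=26  P2=26
Response(P1) = first start − arrival = 8 − 5 = 3

3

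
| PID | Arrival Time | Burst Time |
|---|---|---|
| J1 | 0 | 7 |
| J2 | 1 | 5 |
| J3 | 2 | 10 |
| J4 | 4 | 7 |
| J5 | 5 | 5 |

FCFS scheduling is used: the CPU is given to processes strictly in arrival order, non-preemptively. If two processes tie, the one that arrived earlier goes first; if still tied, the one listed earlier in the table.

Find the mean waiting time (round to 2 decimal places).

Gantt: | J1 0-7 | J2 7-12 | J3 12-22 | J4 22-29 | J5 29-34 |
Completion: J1=7  J2=12  J3=22  J4=29  J5=34
Waiting times: J1=0, J2=6, J3=10, J4=18, J5=24
Average waiting = (0+6+10+18+24) / 5 = 58/5 = 11.60

11.60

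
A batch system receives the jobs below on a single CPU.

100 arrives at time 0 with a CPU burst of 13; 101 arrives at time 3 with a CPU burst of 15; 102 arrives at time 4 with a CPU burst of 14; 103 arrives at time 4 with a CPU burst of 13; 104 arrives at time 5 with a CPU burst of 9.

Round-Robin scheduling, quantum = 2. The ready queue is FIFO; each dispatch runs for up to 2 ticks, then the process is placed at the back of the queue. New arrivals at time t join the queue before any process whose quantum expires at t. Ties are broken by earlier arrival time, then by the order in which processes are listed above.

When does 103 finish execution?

63

Schedule: | 100 0-4 | 101 4-6 | 102 6-8 | 103 8-10 | 100 10-12 | 104 12-14 | 101 14-16 | 102 16-18 | 103 18-20 | 100 20-22 | 104 22-24 | 101 24-26 | 102 26-28 | 103 28-30 | 100 30-32 | 104 32-34 | 101 34-36 | 102 36-38 | 103 38-40 | 100 40-42 | 104 42-44 | 101 44-46 | 102 46-48 | 103 48-50 | 100 50-51 | 104 51-52 | 101 52-54 | 102 54-56 | 103 56-58 | 101 58-60 | 102 60-62 | 103 62-63 | 101 63-64 |
Completion: 100=51  101=64  102=62  103=63  104=52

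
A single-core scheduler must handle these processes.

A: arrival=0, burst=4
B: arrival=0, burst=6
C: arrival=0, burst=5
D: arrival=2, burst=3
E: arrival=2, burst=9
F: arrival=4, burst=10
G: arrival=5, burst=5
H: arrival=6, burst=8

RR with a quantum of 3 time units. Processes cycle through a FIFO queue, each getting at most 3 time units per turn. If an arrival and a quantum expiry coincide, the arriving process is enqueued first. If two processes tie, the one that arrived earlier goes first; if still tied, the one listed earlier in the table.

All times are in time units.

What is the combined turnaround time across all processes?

248

Gantt: | A 0-3 | B 3-6 | C 6-9 | D 9-12 | E 12-15 | A 15-16 | F 16-19 | G 19-22 | H 22-25 | B 25-28 | C 28-30 | E 30-33 | F 33-36 | G 36-38 | H 38-41 | E 41-44 | F 44-47 | H 47-49 | F 49-50 |
Completion: A=16  B=28  C=30  D=12  E=44  F=50  G=38  H=49
Turnaround (C−A): A=16  B=28  C=30  D=10  E=42  F=46  G=33  H=43
Turnaround = completion − arrival: A=16, B=28, C=30, D=10, E=42, F=46, G=33, H=43
Total turnaround = 16 + 28 + 30 + 10 + 42 + 46 + 33 + 43 = 248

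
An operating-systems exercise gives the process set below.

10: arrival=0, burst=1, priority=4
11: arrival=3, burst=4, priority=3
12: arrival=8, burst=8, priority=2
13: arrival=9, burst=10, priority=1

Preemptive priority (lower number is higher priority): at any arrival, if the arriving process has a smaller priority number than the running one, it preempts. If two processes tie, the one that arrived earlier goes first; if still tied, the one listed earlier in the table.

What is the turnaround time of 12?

18

Schedule: | 10 0-1 | idle 1-3 | 11 3-7 | idle 7-8 | 12 8-9 | 13 9-19 | 12 19-26 |
Completion: 10=1  11=7  12=26  13=19
Turnaround (C−A): 10=1  11=4  12=18  13=10
Turnaround(12) = completion − arrival = 26 − 8 = 18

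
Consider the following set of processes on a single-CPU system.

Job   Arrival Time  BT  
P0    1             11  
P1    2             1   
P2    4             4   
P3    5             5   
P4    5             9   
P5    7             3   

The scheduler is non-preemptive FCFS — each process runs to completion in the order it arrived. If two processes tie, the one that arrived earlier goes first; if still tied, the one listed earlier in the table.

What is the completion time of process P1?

Timeline: | idle 0-1 | P0 1-12 | P1 12-13 | P2 13-17 | P3 17-22 | P4 22-31 | P5 31-34 |
Completion: P0=12  P1=13  P2=17  P3=22  P4=31  P5=34
Turnaround (C−A): P0=11  P1=11  P2=13  P3=17  P4=26  P5=27

13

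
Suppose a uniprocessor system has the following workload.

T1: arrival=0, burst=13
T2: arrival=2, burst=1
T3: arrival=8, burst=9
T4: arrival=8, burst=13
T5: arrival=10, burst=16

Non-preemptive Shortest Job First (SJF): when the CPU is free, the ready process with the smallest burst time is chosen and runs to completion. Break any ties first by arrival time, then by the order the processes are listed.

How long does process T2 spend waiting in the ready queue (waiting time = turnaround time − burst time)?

11

Gantt: | T1 0-13 | T2 13-14 | T3 14-23 | T4 23-36 | T5 36-52 |
Completion: T1=13  T2=14  T3=23  T4=36  T5=52
Turnaround (C−A): T1=13  T2=12  T3=15  T4=28  T5=42
Waiting(T2) = turnaround − burst = 12 − 1 = 11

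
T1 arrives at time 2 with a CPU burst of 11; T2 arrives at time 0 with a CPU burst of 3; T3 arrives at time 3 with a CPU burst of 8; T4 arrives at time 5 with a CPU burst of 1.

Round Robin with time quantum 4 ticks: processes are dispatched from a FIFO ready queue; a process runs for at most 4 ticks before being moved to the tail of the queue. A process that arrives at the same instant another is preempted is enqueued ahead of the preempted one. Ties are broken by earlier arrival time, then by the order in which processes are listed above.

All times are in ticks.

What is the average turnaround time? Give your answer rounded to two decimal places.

Timeline: | T2 0-3 | T1 3-7 | T3 7-11 | T4 11-12 | T1 12-16 | T3 16-20 | T1 20-23 |
Completion: T1=23  T2=3  T3=20  T4=12
Turnaround (C−A): T1=21  T2=3  T3=17  T4=7
Turnaround times: T1=21, T2=3, T3=17, T4=7
Average turnaround = (21+3+17+7) / 4 = 48/4 = 12.00

12.00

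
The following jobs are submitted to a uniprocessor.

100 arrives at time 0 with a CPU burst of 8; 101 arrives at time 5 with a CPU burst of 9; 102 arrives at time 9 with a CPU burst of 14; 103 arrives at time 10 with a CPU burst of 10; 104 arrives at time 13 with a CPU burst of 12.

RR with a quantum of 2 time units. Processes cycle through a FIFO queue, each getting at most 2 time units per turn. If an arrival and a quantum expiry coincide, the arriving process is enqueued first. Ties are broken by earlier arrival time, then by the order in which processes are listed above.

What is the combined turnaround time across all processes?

155

Gantt: | 100 0-6 | 101 6-8 | 100 8-10 | 101 10-12 | 102 12-14 | 103 14-16 | 101 16-18 | 104 18-20 | 102 20-22 | 103 22-24 | 101 24-26 | 104 26-28 | 102 28-30 | 103 30-32 | 101 32-33 | 104 33-35 | 102 35-37 | 103 37-39 | 104 39-41 | 102 41-43 | 103 43-45 | 104 45-47 | 102 47-49 | 104 49-51 | 102 51-53 |
Completion: 100=10  101=33  102=53  103=45  104=51
Turnaround = completion − arrival: 100=10, 101=28, 102=44, 103=35, 104=38
Total turnaround = 10 + 28 + 44 + 35 + 38 = 155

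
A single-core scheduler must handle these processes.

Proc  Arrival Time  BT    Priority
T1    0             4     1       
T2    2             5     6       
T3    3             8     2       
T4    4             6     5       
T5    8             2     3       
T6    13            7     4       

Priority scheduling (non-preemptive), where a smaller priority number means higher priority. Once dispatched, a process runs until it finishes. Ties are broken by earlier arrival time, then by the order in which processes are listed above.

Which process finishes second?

T3

Gantt: | T1 0-4 | T3 4-12 | T5 12-14 | T6 14-21 | T4 21-27 | T2 27-32 |
Completion: T1=4  T2=32  T3=12  T4=27  T5=14  T6=21
Turnaround (C−A): T1=4  T2=30  T3=9  T4=23  T5=6  T6=8
Finish order: T1 → T3 → T5 → T6 → T4 → T2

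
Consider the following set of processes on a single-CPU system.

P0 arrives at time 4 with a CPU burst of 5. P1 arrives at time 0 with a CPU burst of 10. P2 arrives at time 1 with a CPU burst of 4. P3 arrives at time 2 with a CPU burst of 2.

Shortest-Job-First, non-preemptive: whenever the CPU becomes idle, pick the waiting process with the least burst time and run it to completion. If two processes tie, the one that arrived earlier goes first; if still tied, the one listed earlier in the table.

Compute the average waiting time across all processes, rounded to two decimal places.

7.75

Schedule: | P1 0-10 | P3 10-12 | P2 12-16 | P0 16-21 |
Completion: P0=21  P1=10  P2=16  P3=12
Waiting times: P0=12, P1=0, P2=11, P3=8
Average waiting = (12+0+11+8) / 4 = 31/4 = 7.75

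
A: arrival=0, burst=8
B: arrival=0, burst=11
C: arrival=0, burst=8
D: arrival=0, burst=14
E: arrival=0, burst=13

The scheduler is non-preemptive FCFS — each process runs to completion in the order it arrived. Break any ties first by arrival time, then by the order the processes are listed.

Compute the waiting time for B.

Timeline: | A 0-8 | B 8-19 | C 19-27 | D 27-41 | E 41-54 |
Completion: A=8  B=19  C=27  D=41  E=54
Waiting(B) = turnaround − burst = 19 − 11 = 8

8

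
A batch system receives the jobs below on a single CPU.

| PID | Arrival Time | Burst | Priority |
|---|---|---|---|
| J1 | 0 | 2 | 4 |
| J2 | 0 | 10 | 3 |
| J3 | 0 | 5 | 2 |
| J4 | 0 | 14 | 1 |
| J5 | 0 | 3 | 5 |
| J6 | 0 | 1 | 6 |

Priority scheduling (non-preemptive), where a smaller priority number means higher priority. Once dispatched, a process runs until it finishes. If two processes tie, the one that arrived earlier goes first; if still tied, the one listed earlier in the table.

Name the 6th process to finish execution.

Timeline: | J4 0-14 | J3 14-19 | J2 19-29 | J1 29-31 | J5 31-34 | J6 34-35 |
Completion: J1=31  J2=29  J3=19  J4=14  J5=34  J6=35
Turnaround (C−A): J1=31  J2=29  J3=19  J4=14  J5=34  J6=35
Finish order: J4 → J3 → J2 → J1 → J5 → J6

J6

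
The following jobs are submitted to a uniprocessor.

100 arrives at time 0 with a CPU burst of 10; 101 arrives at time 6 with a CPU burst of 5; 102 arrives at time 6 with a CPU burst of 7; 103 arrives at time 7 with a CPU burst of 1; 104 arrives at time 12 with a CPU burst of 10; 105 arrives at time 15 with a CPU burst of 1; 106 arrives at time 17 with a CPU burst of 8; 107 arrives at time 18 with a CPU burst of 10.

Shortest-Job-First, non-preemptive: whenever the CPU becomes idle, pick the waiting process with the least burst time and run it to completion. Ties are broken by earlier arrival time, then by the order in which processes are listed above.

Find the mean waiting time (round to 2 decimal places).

Gantt: | 100 0-10 | 103 10-11 | 101 11-16 | 105 16-17 | 102 17-24 | 106 24-32 | 104 32-42 | 107 42-52 |
Completion: 100=10  101=16  102=24  103=11  104=42  105=17  106=32  107=52
Turnaround (C−A): 100=10  101=10  102=18  103=4  104=30  105=2  106=15  107=34
Waiting times: 100=0, 101=5, 102=11, 103=3, 104=20, 105=1, 106=7, 107=24
Average waiting = (0+5+11+3+20+1+7+24) / 8 = 71/8 = 8.88

8.88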